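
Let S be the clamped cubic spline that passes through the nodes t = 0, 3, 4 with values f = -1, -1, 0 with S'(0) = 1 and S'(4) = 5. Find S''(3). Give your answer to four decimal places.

-0.5000

Write σ_i for S''(x_i). With h_i = 3, 1 and divided differences Δ_i = 0, 1, the continuity of S' gives the tridiagonal system
  3·σ_0 + 8·σ_1 + 1·σ_2 = 6(Δ_1 - Δ_0) = 6
Clamped end conditions give two more equations: 2h_0·σ_0 + h_0·σ_1 = 6(Δ_0 - S'(0)) = -6 and h_1·σ_1 + 2h_1·σ_2 = 6(S'(4) - Δ_1) = 24.
Hence σ_0 = -3/4, σ_1 = -1/2, σ_2 = 49/4.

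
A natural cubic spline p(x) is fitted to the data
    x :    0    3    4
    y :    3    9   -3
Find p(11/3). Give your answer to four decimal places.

1.5185

With M_i denoting the second derivative at x_i, h_i = 3, 1, and Δ_i = (y_(i+1) − y_i)/h_i = 2, -12:
  3·M_0 + 8·M_1 + 1·M_2 = 6(Δ_1 - Δ_0) = -84
Natural end conditions: M_0 = M_2 = 0.
Solving: M_0 = 0, M_1 = -21/2, M_2 = 0.
On [3, 4], p(x) = 9 - 17/2·(x - 3) - 21/4·(x - 3)² + 7/4·(x - 3)³.
With (x - 3) = 2/3: p(11/3) = 41/27.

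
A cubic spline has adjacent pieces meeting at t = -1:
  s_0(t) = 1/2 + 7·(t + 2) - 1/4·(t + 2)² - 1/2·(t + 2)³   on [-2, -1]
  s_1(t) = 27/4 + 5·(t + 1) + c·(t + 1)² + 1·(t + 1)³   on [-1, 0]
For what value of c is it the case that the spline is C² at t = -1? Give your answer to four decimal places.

-1.7500

s_0''(t) = -1/2 - 3·(t + 2), so s_0''(-1) = -7/2. On the right, s_1''(-1) = 2c, so c = -7/4.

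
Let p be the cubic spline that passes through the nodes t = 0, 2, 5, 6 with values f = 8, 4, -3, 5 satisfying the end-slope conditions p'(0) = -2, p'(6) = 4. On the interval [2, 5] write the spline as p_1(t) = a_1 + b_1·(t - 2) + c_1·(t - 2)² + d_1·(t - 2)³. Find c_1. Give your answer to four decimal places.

Let M_i = p''(x_i). Step sizes h_i = 2, 3, 1; slopes of the chords Δ_i = (y_(i+1) - y_i)/h_i = -2, -7/3, 8.
  2·M_0 + 10·M_1 + 3·M_2 = 6(Δ_1 - Δ_0) = -2
  3·M_1 + 8·M_2 + 1·M_3 = 6(Δ_2 - Δ_1) = 62
Clamped end conditions give two more equations: 2h_0·M_0 + h_0·M_1 = 6(Δ_0 - p'(0)) = 0 and h_2·M_2 + 2h_2·M_3 = 6(p'(6) - Δ_2) = -24.
Solving the tridiagonal system: M_0 = 79/39, M_1 = -158/39, M_2 = 448/39, M_3 = -692/39.
On [2, 5], with p_1(t) = a_1 + b_1·(t - 2) + c_1·(t - 2)² + d_1·(t - 2)³: c_1 = M_1/2 = -79/39, d_1 = (M_2 - M_1)/(6h_1) = 101/117, b_1 = Δ_1 - h_1(2M_1 + M_2)/6 = -157/39.

-2.0256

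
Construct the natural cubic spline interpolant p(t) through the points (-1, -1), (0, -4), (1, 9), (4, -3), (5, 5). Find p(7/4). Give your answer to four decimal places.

11.1580

With σ_i denoting the second derivative at x_i, h_i = 1, 1, 3, 1, and Δ_i = (y_(i+1) − y_i)/h_i = -3, 13, -4, 8:
  1·σ_0 + 4·σ_1 + 1·σ_2 = 6(Δ_1 - Δ_0) = 96
  1·σ_1 + 8·σ_2 + 3·σ_3 = 6(Δ_2 - Δ_1) = -102
  3·σ_2 + 8·σ_3 + 1·σ_4 = 6(Δ_3 - Δ_2) = 72
Natural end conditions: σ_0 = σ_4 = 0.
Hence σ_0 = 0, σ_1 = 1578/53, σ_2 = -1224/53, σ_3 = 936/53, σ_4 = 0.
On [1, 4], p(t) = 9 + 544/53·(t - 1) - 612/53·(t - 1)² + 120/53·(t - 1)³.
With (t - 1) = 3/4: p(7/4) = 4731/424.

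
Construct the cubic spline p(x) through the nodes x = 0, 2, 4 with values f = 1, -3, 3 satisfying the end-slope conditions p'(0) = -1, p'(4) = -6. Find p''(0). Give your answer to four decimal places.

Write σ_i for p''(x_i). With h_i = 2, 2 and divided differences Δ_i = -2, 3, the continuity of p' gives the tridiagonal system
  2·σ_0 + 8·σ_1 + 2·σ_2 = 6(Δ_1 - Δ_0) = 30
Clamped end conditions give two more equations: 2h_0·σ_0 + h_0·σ_1 = 6(Δ_0 - p'(0)) = -6 and h_1·σ_1 + 2h_1·σ_2 = 6(p'(4) - Δ_1) = -54.
Solving: σ_0 = -13/2, σ_1 = 10, σ_2 = -37/2.

-6.5000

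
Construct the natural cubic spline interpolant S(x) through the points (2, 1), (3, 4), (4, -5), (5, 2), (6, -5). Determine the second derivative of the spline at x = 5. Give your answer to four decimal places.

-30.6429

Write σ_i for S''(x_i). With h_i = 1, 1, 1, 1 and divided differences Δ_i = 3, -9, 7, -7, the continuity of S' gives the tridiagonal system
  1·σ_0 + 4·σ_1 + 1·σ_2 = 6(Δ_1 - Δ_0) = -72
  1·σ_1 + 4·σ_2 + 1·σ_3 = 6(Δ_2 - Δ_1) = 96
  1·σ_2 + 4·σ_3 + 1·σ_4 = 6(Δ_3 - Δ_2) = -84
Natural end conditions: σ_0 = σ_4 = 0.
Forward elimination and back-substitution give σ_0 = 0, σ_1 = -387/14, σ_2 = 270/7, σ_3 = -429/14, σ_4 = 0.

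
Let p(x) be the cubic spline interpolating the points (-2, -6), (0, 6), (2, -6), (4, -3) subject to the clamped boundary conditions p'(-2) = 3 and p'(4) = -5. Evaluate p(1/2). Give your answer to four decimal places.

Let m_i = p''(x_i). Step sizes h_i = 2, 2, 2; slopes of the chords Δ_i = (y_(i+1) - y_i)/h_i = 6, -6, 3/2.
  2·m_0 + 8·m_1 + 2·m_2 = 6(Δ_1 - Δ_0) = -72
  2·m_1 + 8·m_2 + 2·m_3 = 6(Δ_2 - Δ_1) = 45
Clamped end conditions give two more equations: 2h_0·m_0 + h_0·m_1 = 6(Δ_0 - p'(-2)) = 18 and h_2·m_2 + 2h_2·m_3 = 6(p'(4) - Δ_2) = -39.
Solving: m_0 = 367/30, m_1 = -232/15, m_2 = 409/30, m_3 = -497/30.
On [0, 2], p(x) = 6 - 7/30·x - 116/15·x² + 97/40·x³.
With x = 1/2: p(1/2) = 1361/320.

4.2531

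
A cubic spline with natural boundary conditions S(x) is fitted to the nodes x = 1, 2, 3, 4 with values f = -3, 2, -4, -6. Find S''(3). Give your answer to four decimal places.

10.8000

Put M_i = S'' at the i-th knot. Here h = (1, 1, 1) and Δ = (5, -6, -2), so the interior equations h_(i-1)·M_(i-1) + 2(h_(i-1)+h_i)·M_i + h_i·M_(i+1) = 6(Δ_i − Δ_(i-1)) read
  1·M_0 + 4·M_1 + 1·M_2 = 6(Δ_1 - Δ_0) = -66
  1·M_1 + 4·M_2 + 1·M_3 = 6(Δ_2 - Δ_1) = 24
Natural end conditions: M_0 = M_3 = 0.
Solving the tridiagonal system: M_0 = 0, M_1 = -96/5, M_2 = 54/5, M_3 = 0.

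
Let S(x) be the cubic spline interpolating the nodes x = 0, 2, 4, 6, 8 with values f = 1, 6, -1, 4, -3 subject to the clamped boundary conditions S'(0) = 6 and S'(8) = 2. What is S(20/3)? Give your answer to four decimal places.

Put M_i = S'' at the i-th knot. Here h = (2, 2, 2, 2) and Δ = (5/2, -7/2, 5/2, -7/2), so the interior equations h_(i-1)·M_(i-1) + 2(h_(i-1)+h_i)·M_i + h_i·M_(i+1) = 6(Δ_i − Δ_(i-1)) read
  2·M_0 + 8·M_1 + 2·M_2 = 6(Δ_1 - Δ_0) = -36
  2·M_1 + 8·M_2 + 2·M_3 = 6(Δ_2 - Δ_1) = 36
  2·M_2 + 8·M_3 + 2·M_4 = 6(Δ_3 - Δ_2) = -36
Clamped end conditions give two more equations: 2h_0·M_0 + h_0·M_1 = 6(Δ_0 - S'(0)) = -21 and h_3·M_3 + 2h_3·M_4 = 6(S'(8) - Δ_3) = 33.
Solving the tridiagonal system: M_0 = -31/14, M_1 = -85/14, M_2 = 17/2, M_3 = -139/14, M_4 = 185/14.
On [6, 8], S(x) = 4 - 9/7·(x - 6) - 139/28·(x - 6)² + 27/14·(x - 6)³.
With (x - 6) = 2/3: S(20/3) = 95/63.

1.5079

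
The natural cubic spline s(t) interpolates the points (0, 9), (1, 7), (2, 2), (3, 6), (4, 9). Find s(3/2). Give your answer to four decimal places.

3.9777

Write M_i for s''(x_i). With h_i = 1, 1, 1, 1 and divided differences Δ_i = -2, -5, 4, 3, the continuity of s' gives the tridiagonal system
  1·M_0 + 4·M_1 + 1·M_2 = 6(Δ_1 - Δ_0) = -18
  1·M_1 + 4·M_2 + 1·M_3 = 6(Δ_2 - Δ_1) = 54
  1·M_2 + 4·M_3 + 1·M_4 = 6(Δ_3 - Δ_2) = -6
Natural end conditions: M_0 = M_4 = 0.
Solving: M_0 = 0, M_1 = -123/14, M_2 = 120/7, M_3 = -81/14, M_4 = 0.
On [1, 2], s(t) = 7 - 69/14·(t - 1) - 123/28·(t - 1)² + 121/28·(t - 1)³.
With (t - 1) = 1/2: s(3/2) = 891/224.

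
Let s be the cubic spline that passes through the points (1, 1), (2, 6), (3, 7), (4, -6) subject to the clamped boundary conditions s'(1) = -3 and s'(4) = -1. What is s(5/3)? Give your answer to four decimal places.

With m_i denoting the second derivative at x_i, h_i = 1, 1, 1, and Δ_i = (y_(i+1) − y_i)/h_i = 5, 1, -13:
  1·m_0 + 4·m_1 + 1·m_2 = 6(Δ_1 - Δ_0) = -24
  1·m_1 + 4·m_2 + 1·m_3 = 6(Δ_2 - Δ_1) = -84
Clamped end conditions give two more equations: 2h_0·m_0 + h_0·m_1 = 6(Δ_0 - s'(1)) = 48 and h_2·m_2 + 2h_2·m_3 = 6(s'(4) - Δ_2) = 72.
Solving: m_0 = 392/15, m_1 = -64/15, m_2 = -496/15, m_3 = 788/15.
On [1, 2], s(x) = 1 - 3·(x - 1) + 196/15·(x - 1)² - 76/15·(x - 1)³.
With (x - 1) = 2/3: s(5/3) = 1339/405.

3.3062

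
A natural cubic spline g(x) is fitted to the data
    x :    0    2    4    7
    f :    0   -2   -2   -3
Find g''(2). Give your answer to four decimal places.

Put m_i = g'' at the i-th knot. Here h = (2, 2, 3) and Δ = (-1, 0, -1/3), so the interior equations h_(i-1)·m_(i-1) + 2(h_(i-1)+h_i)·m_i + h_i·m_(i+1) = 6(Δ_i − Δ_(i-1)) read
  2·m_0 + 8·m_1 + 2·m_2 = 6(Δ_1 - Δ_0) = 6
  2·m_1 + 10·m_2 + 3·m_3 = 6(Δ_2 - Δ_1) = -2
Natural end conditions: m_0 = m_3 = 0.
Solving the tridiagonal system: m_0 = 0, m_1 = 16/19, m_2 = -7/19, m_3 = 0.

0.8421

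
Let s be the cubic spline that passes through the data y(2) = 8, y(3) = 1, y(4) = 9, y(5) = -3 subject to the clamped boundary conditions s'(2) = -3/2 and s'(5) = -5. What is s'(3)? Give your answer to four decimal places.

Put M_i = s'' at the i-th knot. Here h = (1, 1, 1) and Δ = (-7, 8, -12), so the interior equations h_(i-1)·M_(i-1) + 2(h_(i-1)+h_i)·M_i + h_i·M_(i+1) = 6(Δ_i − Δ_(i-1)) read
  1·M_0 + 4·M_1 + 1·M_2 = 6(Δ_1 - Δ_0) = 90
  1·M_1 + 4·M_2 + 1·M_3 = 6(Δ_2 - Δ_1) = -120
Clamped end conditions give two more equations: 2h_0·M_0 + h_0·M_1 = 6(Δ_0 - s'(2)) = -33 and h_2·M_2 + 2h_2·M_3 = 6(s'(5) - Δ_2) = 42.
Forward elimination and back-substitution give M_0 = -118/3, M_1 = 137/3, M_2 = -160/3, M_3 = 143/3.
On [3, 4], s'(x) = b_1 + 2c_1·(x - 3) + 3d_1·(x - 3)² with b_1 = Δ_1 - h_1(2M_1 + M_2)/6 = 5/3, c_1 = M_1/2 = 137/6, d_1 = (M_2 - M_1)/(6h_1) = -33/2. So s'(3) = 5/3.

1.6667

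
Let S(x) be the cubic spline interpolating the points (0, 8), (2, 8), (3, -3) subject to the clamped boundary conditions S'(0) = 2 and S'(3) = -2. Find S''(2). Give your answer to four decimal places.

Put m_i = S'' at the i-th knot. Here h = (2, 1) and Δ = (0, -11), so the interior equations h_(i-1)·m_(i-1) + 2(h_(i-1)+h_i)·m_i + h_i·m_(i+1) = 6(Δ_i − Δ_(i-1)) read
  2·m_0 + 6·m_1 + 1·m_2 = 6(Δ_1 - Δ_0) = -66
Clamped end conditions give two more equations: 2h_0·m_0 + h_0·m_1 = 6(Δ_0 - S'(0)) = -12 and h_1·m_1 + 2h_1·m_2 = 6(S'(3) - Δ_1) = 54.
Solving the tridiagonal system: m_0 = 20/3, m_1 = -58/3, m_2 = 110/3.

-19.3333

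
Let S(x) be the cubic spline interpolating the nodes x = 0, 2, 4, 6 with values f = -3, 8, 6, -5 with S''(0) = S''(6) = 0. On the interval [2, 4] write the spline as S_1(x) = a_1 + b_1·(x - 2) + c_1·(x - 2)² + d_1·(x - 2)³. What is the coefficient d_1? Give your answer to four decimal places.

0.1667

With m_i denoting the second derivative at x_i, h_i = 2, 2, 2, and Δ_i = (y_(i+1) − y_i)/h_i = 11/2, -1, -11/2:
  2·m_0 + 8·m_1 + 2·m_2 = 6(Δ_1 - Δ_0) = -39
  2·m_1 + 8·m_2 + 2·m_3 = 6(Δ_2 - Δ_1) = -27
Natural end conditions: m_0 = m_3 = 0.
Hence m_0 = 0, m_1 = -43/10, m_2 = -23/10, m_3 = 0.
On [2, 4], with S_1(x) = a_1 + b_1·(x - 2) + c_1·(x - 2)² + d_1·(x - 2)³: c_1 = m_1/2 = -43/20, d_1 = (m_2 - m_1)/(6h_1) = 1/6, b_1 = Δ_1 - h_1(2m_1 + m_2)/6 = 79/30.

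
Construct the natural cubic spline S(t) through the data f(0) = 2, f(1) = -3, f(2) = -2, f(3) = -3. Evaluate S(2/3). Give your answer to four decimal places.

With σ_i denoting the second derivative at x_i, h_i = 1, 1, 1, and Δ_i = (y_(i+1) − y_i)/h_i = -5, 1, -1:
  1·σ_0 + 4·σ_1 + 1·σ_2 = 6(Δ_1 - Δ_0) = 36
  1·σ_1 + 4·σ_2 + 1·σ_3 = 6(Δ_2 - Δ_1) = -12
Natural end conditions: σ_0 = σ_3 = 0.
Hence σ_0 = 0, σ_1 = 52/5, σ_2 = -28/5, σ_3 = 0.
On [0, 1], S(t) = 2 - 101/15·t + 0·t² + 26/15·t³.
With t = 2/3: S(2/3) = -160/81.

-1.9753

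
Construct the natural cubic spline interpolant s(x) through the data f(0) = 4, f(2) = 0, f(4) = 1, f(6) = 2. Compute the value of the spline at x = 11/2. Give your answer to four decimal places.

1.8281

Let σ_i = s''(x_i). Step sizes h_i = 2, 2, 2; slopes of the chords Δ_i = (y_(i+1) - y_i)/h_i = -2, 1/2, 1/2.
  2·σ_0 + 8·σ_1 + 2·σ_2 = 6(Δ_1 - Δ_0) = 15
  2·σ_1 + 8·σ_2 + 2·σ_3 = 6(Δ_2 - Δ_1) = 0
Natural end conditions: σ_0 = σ_3 = 0.
Solving: σ_0 = 0, σ_1 = 2, σ_2 = -1/2, σ_3 = 0.
On [4, 6], s(x) = 1 + 5/6·(x - 4) - 1/4·(x - 4)² + 1/24·(x - 4)³.
With (x - 4) = 3/2: s(11/2) = 117/64.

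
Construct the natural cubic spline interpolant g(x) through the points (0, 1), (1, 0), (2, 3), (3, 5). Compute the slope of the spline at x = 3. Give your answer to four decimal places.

Let σ_i = g''(x_i). Step sizes h_i = 1, 1, 1; slopes of the chords Δ_i = (y_(i+1) - y_i)/h_i = -1, 3, 2.
  1·σ_0 + 4·σ_1 + 1·σ_2 = 6(Δ_1 - Δ_0) = 24
  1·σ_1 + 4·σ_2 + 1·σ_3 = 6(Δ_2 - Δ_1) = -6
Natural end conditions: σ_0 = σ_3 = 0.
Solving: σ_0 = 0, σ_1 = 34/5, σ_2 = -16/5, σ_3 = 0.
On [2, 3], g'(x) = b_2 + 2c_2·(x - 2) + 3d_2·(x - 2)² with b_2 = Δ_2 - h_2(2σ_2 + σ_3)/6 = 46/15, c_2 = σ_2/2 = -8/5, d_2 = (σ_3 - σ_2)/(6h_2) = 8/15. So g'(3) = 22/15.

1.4667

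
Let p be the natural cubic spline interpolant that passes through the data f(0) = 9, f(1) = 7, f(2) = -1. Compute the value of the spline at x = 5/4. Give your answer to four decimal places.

Write m_i for p''(x_i). With h_i = 1, 1 and divided differences Δ_i = -2, -8, the continuity of p' gives the tridiagonal system
  1·m_0 + 4·m_1 + 1·m_2 = 6(Δ_1 - Δ_0) = -36
Natural end conditions: m_0 = m_2 = 0.
Hence m_0 = 0, m_1 = -9, m_2 = 0.
On [1, 2], p(x) = 7 - 5·(x - 1) - 9/2·(x - 1)² + 3/2·(x - 1)³.
With (x - 1) = 1/4: p(5/4) = 703/128.

5.4922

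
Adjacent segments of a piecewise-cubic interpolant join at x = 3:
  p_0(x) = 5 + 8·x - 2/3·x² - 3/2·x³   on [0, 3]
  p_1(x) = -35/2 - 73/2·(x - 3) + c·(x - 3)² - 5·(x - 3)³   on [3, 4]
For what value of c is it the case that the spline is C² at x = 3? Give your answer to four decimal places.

-14.1667

p_0''(x) = -4/3 - 9·x, so p_0''(3) = -85/3. On the right, p_1''(3) = 2c, so c = -85/6.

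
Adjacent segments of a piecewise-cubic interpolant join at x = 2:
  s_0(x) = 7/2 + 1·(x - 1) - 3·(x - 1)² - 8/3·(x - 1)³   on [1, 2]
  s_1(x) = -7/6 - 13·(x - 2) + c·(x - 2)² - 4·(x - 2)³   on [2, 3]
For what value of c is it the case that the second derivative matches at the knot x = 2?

s_0''(x) = -6 - 16·(x - 1), so s_0''(2) = -22. On the right, s_1''(2) = 2c, so c = -11.

-11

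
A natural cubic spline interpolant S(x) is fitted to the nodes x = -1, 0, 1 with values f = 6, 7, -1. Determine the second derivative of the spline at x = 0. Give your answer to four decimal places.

Let M_i = S''(x_i). Step sizes h_i = 1, 1; slopes of the chords Δ_i = (y_(i+1) - y_i)/h_i = 1, -8.
  1·M_0 + 4·M_1 + 1·M_2 = 6(Δ_1 - Δ_0) = -54
Natural end conditions: M_0 = M_2 = 0.
Solving: M_0 = 0, M_1 = -27/2, M_2 = 0.

-13.5000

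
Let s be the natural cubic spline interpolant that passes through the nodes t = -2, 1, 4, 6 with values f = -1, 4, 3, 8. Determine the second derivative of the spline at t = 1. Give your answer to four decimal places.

-1.5405

Write M_i for s''(x_i). With h_i = 3, 3, 2 and divided differences Δ_i = 5/3, -1/3, 5/2, the continuity of s' gives the tridiagonal system
  3·M_0 + 12·M_1 + 3·M_2 = 6(Δ_1 - Δ_0) = -12
  3·M_1 + 10·M_2 + 2·M_3 = 6(Δ_2 - Δ_1) = 17
Natural end conditions: M_0 = M_3 = 0.
Solving the tridiagonal system: M_0 = 0, M_1 = -57/37, M_2 = 80/37, M_3 = 0.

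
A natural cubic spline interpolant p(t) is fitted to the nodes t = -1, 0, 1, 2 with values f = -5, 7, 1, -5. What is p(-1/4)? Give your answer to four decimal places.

5.5750

Put M_i = p'' at the i-th knot. Here h = (1, 1, 1) and Δ = (12, -6, -6), so the interior equations h_(i-1)·M_(i-1) + 2(h_(i-1)+h_i)·M_i + h_i·M_(i+1) = 6(Δ_i − Δ_(i-1)) read
  1·M_0 + 4·M_1 + 1·M_2 = 6(Δ_1 - Δ_0) = -108
  1·M_1 + 4·M_2 + 1·M_3 = 6(Δ_2 - Δ_1) = 0
Natural end conditions: M_0 = M_3 = 0.
Forward elimination and back-substitution give M_0 = 0, M_1 = -144/5, M_2 = 36/5, M_3 = 0.
On [-1, 0], p(t) = -5 + 84/5·(t + 1) + 0·(t + 1)² - 24/5·(t + 1)³.
With (t + 1) = 3/4: p(-1/4) = 223/40.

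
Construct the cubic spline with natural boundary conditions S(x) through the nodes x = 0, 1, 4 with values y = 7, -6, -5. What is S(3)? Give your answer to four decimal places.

Put m_i = S'' at the i-th knot. Here h = (1, 3) and Δ = (-13, 1/3), so the interior equations h_(i-1)·m_(i-1) + 2(h_(i-1)+h_i)·m_i + h_i·m_(i+1) = 6(Δ_i − Δ_(i-1)) read
  1·m_0 + 8·m_1 + 3·m_2 = 6(Δ_1 - Δ_0) = 80
Natural end conditions: m_0 = m_2 = 0.
Solving: m_0 = 0, m_1 = 10, m_2 = 0.
On [1, 4], S(x) = -6 - 29/3·(x - 1) + 5·(x - 1)² - 5/9·(x - 1)³.
With (x - 1) = 2: S(3) = -88/9.

-9.7778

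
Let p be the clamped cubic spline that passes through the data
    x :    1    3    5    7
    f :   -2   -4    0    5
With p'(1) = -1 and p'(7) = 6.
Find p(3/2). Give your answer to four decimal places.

Put m_i = p'' at the i-th knot. Here h = (2, 2, 2) and Δ = (-1, 2, 5/2), so the interior equations h_(i-1)·m_(i-1) + 2(h_(i-1)+h_i)·m_i + h_i·m_(i+1) = 6(Δ_i − Δ_(i-1)) read
  2·m_0 + 8·m_1 + 2·m_2 = 6(Δ_1 - Δ_0) = 18
  2·m_1 + 8·m_2 + 2·m_3 = 6(Δ_2 - Δ_1) = 3
Clamped end conditions give two more equations: 2h_0·m_0 + h_0·m_1 = 6(Δ_0 - p'(1)) = 0 and h_2·m_2 + 2h_2·m_3 = 6(p'(7) - Δ_2) = 21.
Forward elimination and back-substitution give m_0 = -47/30, m_1 = 47/15, m_2 = -59/30, m_3 = 187/30.
On [1, 3], p(x) = -2 - 1·(x - 1) - 47/60·(x - 1)² + 47/120·(x - 1)³.
With (x - 1) = 1/2: p(3/2) = -847/320.

-2.6469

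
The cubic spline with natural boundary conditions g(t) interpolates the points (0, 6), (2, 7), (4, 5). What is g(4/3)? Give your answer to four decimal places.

6.9444

With M_i denoting the second derivative at x_i, h_i = 2, 2, and Δ_i = (y_(i+1) − y_i)/h_i = 1/2, -1:
  2·M_0 + 8·M_1 + 2·M_2 = 6(Δ_1 - Δ_0) = -9
Natural end conditions: M_0 = M_2 = 0.
Solving the tridiagonal system: M_0 = 0, M_1 = -9/8, M_2 = 0.
On [0, 2], g(t) = 6 + 7/8·t + 0·t² - 3/32·t³.
With t = 4/3: g(4/3) = 125/18.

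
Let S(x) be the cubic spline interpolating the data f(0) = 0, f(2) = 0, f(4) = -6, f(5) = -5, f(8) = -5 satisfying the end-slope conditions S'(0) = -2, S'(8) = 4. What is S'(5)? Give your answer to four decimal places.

0.8125

Put M_i = S'' at the i-th knot. Here h = (2, 2, 1, 3) and Δ = (0, -3, 1, 0), so the interior equations h_(i-1)·M_(i-1) + 2(h_(i-1)+h_i)·M_i + h_i·M_(i+1) = 6(Δ_i − Δ_(i-1)) read
  2·M_0 + 8·M_1 + 2·M_2 = 6(Δ_1 - Δ_0) = -18
  2·M_1 + 6·M_2 + 1·M_3 = 6(Δ_2 - Δ_1) = 24
  1·M_2 + 8·M_3 + 3·M_4 = 6(Δ_3 - Δ_2) = -6
Clamped end conditions give two more equations: 2h_0·M_0 + h_0·M_1 = 6(Δ_0 - S'(0)) = 12 and h_3·M_3 + 2h_3·M_4 = 6(S'(8) - Δ_3) = 24.
Hence M_0 = 45/8, M_1 = -21/4, M_2 = 51/8, M_3 = -15/4, M_4 = 47/8.
On [5, 8], S'(x) = b_3 + 2c_3·(x - 5) + 3d_3·(x - 5)² with b_3 = Δ_3 - h_3(2M_3 + M_4)/6 = 13/16, c_3 = M_3/2 = -15/8, d_3 = (M_4 - M_3)/(6h_3) = 77/144. So S'(5) = 13/16.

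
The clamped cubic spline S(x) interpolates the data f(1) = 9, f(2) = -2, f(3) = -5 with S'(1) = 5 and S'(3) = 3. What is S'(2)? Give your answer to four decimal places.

-12.5000

With M_i denoting the second derivative at x_i, h_i = 1, 1, and Δ_i = (y_(i+1) − y_i)/h_i = -11, -3:
  1·M_0 + 4·M_1 + 1·M_2 = 6(Δ_1 - Δ_0) = 48
Clamped end conditions give two more equations: 2h_0·M_0 + h_0·M_1 = 6(Δ_0 - S'(1)) = -96 and h_1·M_1 + 2h_1·M_2 = 6(S'(3) - Δ_1) = 36.
Forward elimination and back-substitution give M_0 = -61, M_1 = 26, M_2 = 5.
On [2, 3], S'(x) = b_1 + 2c_1·(x - 2) + 3d_1·(x - 2)² with b_1 = Δ_1 - h_1(2M_1 + M_2)/6 = -25/2, c_1 = M_1/2 = 13, d_1 = (M_2 - M_1)/(6h_1) = -7/2. So S'(2) = -25/2.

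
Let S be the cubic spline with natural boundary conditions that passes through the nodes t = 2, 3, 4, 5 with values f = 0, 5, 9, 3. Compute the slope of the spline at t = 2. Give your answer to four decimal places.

4.6000

Put m_i = S'' at the i-th knot. Here h = (1, 1, 1) and Δ = (5, 4, -6), so the interior equations h_(i-1)·m_(i-1) + 2(h_(i-1)+h_i)·m_i + h_i·m_(i+1) = 6(Δ_i − Δ_(i-1)) read
  1·m_0 + 4·m_1 + 1·m_2 = 6(Δ_1 - Δ_0) = -6
  1·m_1 + 4·m_2 + 1·m_3 = 6(Δ_2 - Δ_1) = -60
Natural end conditions: m_0 = m_3 = 0.
Forward elimination and back-substitution give m_0 = 0, m_1 = 12/5, m_2 = -78/5, m_3 = 0.
On [2, 3], S'(t) = b_0 + 2c_0·(t - 2) + 3d_0·(t - 2)² with b_0 = Δ_0 - h_0(2m_0 + m_1)/6 = 23/5, c_0 = m_0/2 = 0, d_0 = (m_1 - m_0)/(6h_0) = 2/5. So S'(2) = 23/5.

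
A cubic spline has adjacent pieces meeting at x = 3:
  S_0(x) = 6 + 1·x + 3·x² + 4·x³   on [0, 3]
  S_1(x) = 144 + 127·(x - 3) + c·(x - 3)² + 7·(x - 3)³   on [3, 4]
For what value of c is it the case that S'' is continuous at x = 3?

S_0''(x) = 6 + 24·x, so S_0''(3) = 78. On the right, S_1''(3) = 2c, so c = 39.

39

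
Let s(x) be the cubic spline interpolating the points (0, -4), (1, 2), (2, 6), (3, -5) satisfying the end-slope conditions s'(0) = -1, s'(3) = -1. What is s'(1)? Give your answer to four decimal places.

Write M_i for s''(x_i). With h_i = 1, 1, 1 and divided differences Δ_i = 6, 4, -11, the continuity of s' gives the tridiagonal system
  1·M_0 + 4·M_1 + 1·M_2 = 6(Δ_1 - Δ_0) = -12
  1·M_1 + 4·M_2 + 1·M_3 = 6(Δ_2 - Δ_1) = -90
Clamped end conditions give two more equations: 2h_0·M_0 + h_0·M_1 = 6(Δ_0 - s'(0)) = 42 and h_2·M_2 + 2h_2·M_3 = 6(s'(3) - Δ_2) = 60.
Solving the tridiagonal system: M_0 = 104/5, M_1 = 2/5, M_2 = -172/5, M_3 = 236/5.
On [1, 2], s'(x) = b_1 + 2c_1·(x - 1) + 3d_1·(x - 1)² with b_1 = Δ_1 - h_1(2M_1 + M_2)/6 = 48/5, c_1 = M_1/2 = 1/5, d_1 = (M_2 - M_1)/(6h_1) = -29/5. So s'(1) = 48/5.

9.6000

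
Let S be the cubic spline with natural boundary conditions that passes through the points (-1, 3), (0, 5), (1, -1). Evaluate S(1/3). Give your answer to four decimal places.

3.7407

With M_i denoting the second derivative at x_i, h_i = 1, 1, and Δ_i = (y_(i+1) − y_i)/h_i = 2, -6:
  1·M_0 + 4·M_1 + 1·M_2 = 6(Δ_1 - Δ_0) = -48
Natural end conditions: M_0 = M_2 = 0.
Forward elimination and back-substitution give M_0 = 0, M_1 = -12, M_2 = 0.
On [0, 1], S(x) = 5 - 2·x - 6·x² + 2·x³.
With x = 1/3: S(1/3) = 101/27.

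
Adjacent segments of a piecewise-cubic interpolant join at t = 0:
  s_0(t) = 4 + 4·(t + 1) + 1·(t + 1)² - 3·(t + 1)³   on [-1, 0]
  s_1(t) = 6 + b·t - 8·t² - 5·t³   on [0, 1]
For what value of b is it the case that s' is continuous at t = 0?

s_0'(t) = 4 + 2·(t + 1) - 9·(t + 1)², so s_0'(0) = -3. On the right, s_1'(0) = b, so b = -3.

-3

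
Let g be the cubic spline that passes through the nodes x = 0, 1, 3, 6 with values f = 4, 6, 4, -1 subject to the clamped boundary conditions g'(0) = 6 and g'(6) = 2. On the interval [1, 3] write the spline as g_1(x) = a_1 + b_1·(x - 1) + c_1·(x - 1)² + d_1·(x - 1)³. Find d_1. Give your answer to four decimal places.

Put M_i = g'' at the i-th knot. Here h = (1, 2, 3) and Δ = (2, -1, -5/3), so the interior equations h_(i-1)·M_(i-1) + 2(h_(i-1)+h_i)·M_i + h_i·M_(i+1) = 6(Δ_i − Δ_(i-1)) read
  1·M_0 + 6·M_1 + 2·M_2 = 6(Δ_1 - Δ_0) = -18
  2·M_1 + 10·M_2 + 3·M_3 = 6(Δ_2 - Δ_1) = -4
Clamped end conditions give two more equations: 2h_0·M_0 + h_0·M_1 = 6(Δ_0 - g'(0)) = -24 and h_2·M_2 + 2h_2·M_3 = 6(g'(6) - Δ_2) = 22.
Solving: M_0 = -670/57, M_1 = -28/57, M_2 = -94/57, M_3 = 256/57.
On [1, 3], with g_1(x) = a_1 + b_1·(x - 1) + c_1·(x - 1)² + d_1·(x - 1)³: c_1 = M_1/2 = -14/57, d_1 = (M_2 - M_1)/(6h_1) = -11/114, b_1 = Δ_1 - h_1(2M_1 + M_2)/6 = -7/57.

-0.0965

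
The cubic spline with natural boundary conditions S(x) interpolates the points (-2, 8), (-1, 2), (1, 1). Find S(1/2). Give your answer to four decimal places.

Write m_i for S''(x_i). With h_i = 1, 2 and divided differences Δ_i = -6, -1/2, the continuity of S' gives the tridiagonal system
  1·m_0 + 6·m_1 + 2·m_2 = 6(Δ_1 - Δ_0) = 33
Natural end conditions: m_0 = m_2 = 0.
Forward elimination and back-substitution give m_0 = 0, m_1 = 11/2, m_2 = 0.
On [-1, 1], S(x) = 2 - 25/6·(x + 1) + 11/4·(x + 1)² - 11/24·(x + 1)³.
With (x + 1) = 3/2: S(1/2) = 25/64.

0.3906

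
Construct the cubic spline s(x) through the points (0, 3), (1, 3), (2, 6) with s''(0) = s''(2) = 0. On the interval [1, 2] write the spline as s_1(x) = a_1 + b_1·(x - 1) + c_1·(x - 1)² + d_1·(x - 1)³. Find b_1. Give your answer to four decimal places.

Put M_i = s'' at the i-th knot. Here h = (1, 1) and Δ = (0, 3), so the interior equations h_(i-1)·M_(i-1) + 2(h_(i-1)+h_i)·M_i + h_i·M_(i+1) = 6(Δ_i − Δ_(i-1)) read
  1·M_0 + 4·M_1 + 1·M_2 = 6(Δ_1 - Δ_0) = 18
Natural end conditions: M_0 = M_2 = 0.
Solving the tridiagonal system: M_0 = 0, M_1 = 9/2, M_2 = 0.
On [1, 2], with s_1(x) = a_1 + b_1·(x - 1) + c_1·(x - 1)² + d_1·(x - 1)³: c_1 = M_1/2 = 9/4, d_1 = (M_2 - M_1)/(6h_1) = -3/4, b_1 = Δ_1 - h_1(2M_1 + M_2)/6 = 3/2.

1.5000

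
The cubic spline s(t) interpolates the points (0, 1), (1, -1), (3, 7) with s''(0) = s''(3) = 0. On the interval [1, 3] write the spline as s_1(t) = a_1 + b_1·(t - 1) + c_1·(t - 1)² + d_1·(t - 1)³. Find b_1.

0

With m_i denoting the second derivative at x_i, h_i = 1, 2, and Δ_i = (y_(i+1) − y_i)/h_i = -2, 4:
  1·m_0 + 6·m_1 + 2·m_2 = 6(Δ_1 - Δ_0) = 36
Natural end conditions: m_0 = m_2 = 0.
Solving the tridiagonal system: m_0 = 0, m_1 = 6, m_2 = 0.
On [1, 3], with s_1(t) = a_1 + b_1·(t - 1) + c_1·(t - 1)² + d_1·(t - 1)³: c_1 = m_1/2 = 3, d_1 = (m_2 - m_1)/(6h_1) = -1/2, b_1 = Δ_1 - h_1(2m_1 + m_2)/6 = 0.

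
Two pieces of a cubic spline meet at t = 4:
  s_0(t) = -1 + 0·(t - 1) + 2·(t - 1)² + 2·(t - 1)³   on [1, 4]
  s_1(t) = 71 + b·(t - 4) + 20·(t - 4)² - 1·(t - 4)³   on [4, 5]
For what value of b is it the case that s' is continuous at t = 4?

66

s_0'(t) = 0 + 4·(t - 1) + 6·(t - 1)², so s_0'(4) = 66. On the right, s_1'(4) = b, so b = 66.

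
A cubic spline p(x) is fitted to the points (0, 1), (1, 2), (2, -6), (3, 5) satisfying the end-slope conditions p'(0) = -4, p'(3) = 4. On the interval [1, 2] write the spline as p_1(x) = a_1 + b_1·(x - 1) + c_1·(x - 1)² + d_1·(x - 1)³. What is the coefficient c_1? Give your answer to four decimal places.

-16.7333

Write σ_i for p''(x_i). With h_i = 1, 1, 1 and divided differences Δ_i = 1, -8, 11, the continuity of p' gives the tridiagonal system
  1·σ_0 + 4·σ_1 + 1·σ_2 = 6(Δ_1 - Δ_0) = -54
  1·σ_1 + 4·σ_2 + 1·σ_3 = 6(Δ_2 - Δ_1) = 114
Clamped end conditions give two more equations: 2h_0·σ_0 + h_0·σ_1 = 6(Δ_0 - p'(0)) = 30 and h_2·σ_2 + 2h_2·σ_3 = 6(p'(3) - Δ_2) = -42.
Forward elimination and back-substitution give σ_0 = 476/15, σ_1 = -502/15, σ_2 = 722/15, σ_3 = -676/15.
On [1, 2], with p_1(x) = a_1 + b_1·(x - 1) + c_1·(x - 1)² + d_1·(x - 1)³: c_1 = σ_1/2 = -251/15, d_1 = (σ_2 - σ_1)/(6h_1) = 68/5, b_1 = Δ_1 - h_1(2σ_1 + σ_2)/6 = -73/15.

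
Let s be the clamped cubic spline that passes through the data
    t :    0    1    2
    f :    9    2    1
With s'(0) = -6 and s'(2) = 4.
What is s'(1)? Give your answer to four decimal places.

-5.5000

With M_i denoting the second derivative at x_i, h_i = 1, 1, and Δ_i = (y_(i+1) − y_i)/h_i = -7, -1:
  1·M_0 + 4·M_1 + 1·M_2 = 6(Δ_1 - Δ_0) = 36
Clamped end conditions give two more equations: 2h_0·M_0 + h_0·M_1 = 6(Δ_0 - s'(0)) = -6 and h_1·M_1 + 2h_1·M_2 = 6(s'(2) - Δ_1) = 30.
Hence M_0 = -7, M_1 = 8, M_2 = 11.
On [1, 2], s'(t) = b_1 + 2c_1·(t - 1) + 3d_1·(t - 1)² with b_1 = Δ_1 - h_1(2M_1 + M_2)/6 = -11/2, c_1 = M_1/2 = 4, d_1 = (M_2 - M_1)/(6h_1) = 1/2. So s'(1) = -11/2.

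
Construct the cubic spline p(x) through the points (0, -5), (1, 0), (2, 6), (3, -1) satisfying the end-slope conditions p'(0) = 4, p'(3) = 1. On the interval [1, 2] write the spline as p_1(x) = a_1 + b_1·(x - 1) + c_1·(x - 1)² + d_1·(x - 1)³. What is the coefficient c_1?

5

Let σ_i = p''(x_i). Step sizes h_i = 1, 1, 1; slopes of the chords Δ_i = (y_(i+1) - y_i)/h_i = 5, 6, -7.
  1·σ_0 + 4·σ_1 + 1·σ_2 = 6(Δ_1 - Δ_0) = 6
  1·σ_1 + 4·σ_2 + 1·σ_3 = 6(Δ_2 - Δ_1) = -78
Clamped end conditions give two more equations: 2h_0·σ_0 + h_0·σ_1 = 6(Δ_0 - p'(0)) = 6 and h_2·σ_2 + 2h_2·σ_3 = 6(p'(3) - Δ_2) = 48.
Solving the tridiagonal system: σ_0 = -2, σ_1 = 10, σ_2 = -32, σ_3 = 40.
On [1, 2], with p_1(x) = a_1 + b_1·(x - 1) + c_1·(x - 1)² + d_1·(x - 1)³: c_1 = σ_1/2 = 5, d_1 = (σ_2 - σ_1)/(6h_1) = -7, b_1 = Δ_1 - h_1(2σ_1 + σ_2)/6 = 8.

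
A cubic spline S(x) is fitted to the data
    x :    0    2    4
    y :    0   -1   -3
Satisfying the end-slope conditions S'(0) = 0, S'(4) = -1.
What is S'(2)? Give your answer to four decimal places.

With σ_i denoting the second derivative at x_i, h_i = 2, 2, and Δ_i = (y_(i+1) − y_i)/h_i = -1/2, -1:
  2·σ_0 + 8·σ_1 + 2·σ_2 = 6(Δ_1 - Δ_0) = -3
Clamped end conditions give two more equations: 2h_0·σ_0 + h_0·σ_1 = 6(Δ_0 - S'(0)) = -3 and h_1·σ_1 + 2h_1·σ_2 = 6(S'(4) - Δ_1) = 0.
Hence σ_0 = -5/8, σ_1 = -1/4, σ_2 = 1/8.
On [2, 4], S'(x) = b_1 + 2c_1·(x - 2) + 3d_1·(x - 2)² with b_1 = Δ_1 - h_1(2σ_1 + σ_2)/6 = -7/8, c_1 = σ_1/2 = -1/8, d_1 = (σ_2 - σ_1)/(6h_1) = 1/32. So S'(2) = -7/8.

-0.8750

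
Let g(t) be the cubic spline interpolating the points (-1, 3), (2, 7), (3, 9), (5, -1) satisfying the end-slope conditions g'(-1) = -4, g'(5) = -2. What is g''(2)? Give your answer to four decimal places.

-0.2857

With σ_i denoting the second derivative at x_i, h_i = 3, 1, 2, and Δ_i = (y_(i+1) − y_i)/h_i = 4/3, 2, -5:
  3·σ_0 + 8·σ_1 + 1·σ_2 = 6(Δ_1 - Δ_0) = 4
  1·σ_1 + 6·σ_2 + 2·σ_3 = 6(Δ_2 - Δ_1) = -42
Clamped end conditions give two more equations: 2h_0·σ_0 + h_0·σ_1 = 6(Δ_0 - g'(-1)) = 32 and h_2·σ_2 + 2h_2·σ_3 = 6(g'(5) - Δ_2) = 18.
Forward elimination and back-substitution give σ_0 = 115/21, σ_1 = -2/7, σ_2 = -71/7, σ_3 = 67/7.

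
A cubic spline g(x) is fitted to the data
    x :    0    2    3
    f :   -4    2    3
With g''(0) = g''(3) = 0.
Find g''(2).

With M_i denoting the second derivative at x_i, h_i = 2, 1, and Δ_i = (y_(i+1) − y_i)/h_i = 3, 1:
  2·M_0 + 6·M_1 + 1·M_2 = 6(Δ_1 - Δ_0) = -12
Natural end conditions: M_0 = M_2 = 0.
Hence M_0 = 0, M_1 = -2, M_2 = 0.

-2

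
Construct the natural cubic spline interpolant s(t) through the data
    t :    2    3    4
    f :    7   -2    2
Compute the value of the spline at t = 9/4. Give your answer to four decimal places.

Write M_i for s''(x_i). With h_i = 1, 1 and divided differences Δ_i = -9, 4, the continuity of s' gives the tridiagonal system
  1·M_0 + 4·M_1 + 1·M_2 = 6(Δ_1 - Δ_0) = 78
Natural end conditions: M_0 = M_2 = 0.
Hence M_0 = 0, M_1 = 39/2, M_2 = 0.
On [2, 3], s(t) = 7 - 49/4·(t - 2) + 0·(t - 2)² + 13/4·(t - 2)³.
With (t - 2) = 1/4: s(9/4) = 1021/256.

3.9883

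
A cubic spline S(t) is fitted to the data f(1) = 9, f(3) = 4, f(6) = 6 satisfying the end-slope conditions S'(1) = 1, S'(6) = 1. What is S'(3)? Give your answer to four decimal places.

Put M_i = S'' at the i-th knot. Here h = (2, 3) and Δ = (-5/2, 2/3), so the interior equations h_(i-1)·M_(i-1) + 2(h_(i-1)+h_i)·M_i + h_i·M_(i+1) = 6(Δ_i − Δ_(i-1)) read
  2·M_0 + 10·M_1 + 3·M_2 = 6(Δ_1 - Δ_0) = 19
Clamped end conditions give two more equations: 2h_0·M_0 + h_0·M_1 = 6(Δ_0 - S'(1)) = -21 and h_1·M_1 + 2h_1·M_2 = 6(S'(6) - Δ_1) = 2.
Hence M_0 = -143/20, M_1 = 19/5, M_2 = -47/30.
On [3, 6], S'(t) = b_1 + 2c_1·(t - 3) + 3d_1·(t - 3)² with b_1 = Δ_1 - h_1(2M_1 + M_2)/6 = -47/20, c_1 = M_1/2 = 19/10, d_1 = (M_2 - M_1)/(6h_1) = -161/540. So S'(3) = -47/20.

-2.3500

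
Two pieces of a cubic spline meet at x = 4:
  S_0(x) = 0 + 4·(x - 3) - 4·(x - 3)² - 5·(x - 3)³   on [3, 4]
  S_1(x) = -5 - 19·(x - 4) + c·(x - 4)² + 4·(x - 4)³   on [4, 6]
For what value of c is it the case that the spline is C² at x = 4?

-19

S_0''(x) = -8 - 30·(x - 3), so S_0''(4) = -38. On the right, S_1''(4) = 2c, so c = -19.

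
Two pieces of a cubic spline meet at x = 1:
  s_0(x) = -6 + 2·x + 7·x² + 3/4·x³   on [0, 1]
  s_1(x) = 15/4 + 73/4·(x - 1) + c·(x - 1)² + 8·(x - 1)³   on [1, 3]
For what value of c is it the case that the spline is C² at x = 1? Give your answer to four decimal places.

s_0''(x) = 14 + 9/2·x, so s_0''(1) = 37/2. On the right, s_1''(1) = 2c, so c = 37/4.

9.2500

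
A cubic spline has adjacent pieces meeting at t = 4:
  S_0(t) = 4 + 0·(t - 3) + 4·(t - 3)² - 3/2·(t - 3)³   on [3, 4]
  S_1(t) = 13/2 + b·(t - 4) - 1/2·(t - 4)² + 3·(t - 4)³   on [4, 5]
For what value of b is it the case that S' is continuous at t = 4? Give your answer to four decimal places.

3.5000

S_0'(t) = 0 + 8·(t - 3) - 9/2·(t - 3)², so S_0'(4) = 7/2. On the right, S_1'(4) = b, so b = 7/2.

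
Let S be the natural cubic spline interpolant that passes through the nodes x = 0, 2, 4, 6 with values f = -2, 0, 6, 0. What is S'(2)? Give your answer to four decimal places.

2.8667

With σ_i denoting the second derivative at x_i, h_i = 2, 2, 2, and Δ_i = (y_(i+1) − y_i)/h_i = 1, 3, -3:
  2·σ_0 + 8·σ_1 + 2·σ_2 = 6(Δ_1 - Δ_0) = 12
  2·σ_1 + 8·σ_2 + 2·σ_3 = 6(Δ_2 - Δ_1) = -36
Natural end conditions: σ_0 = σ_3 = 0.
Solving: σ_0 = 0, σ_1 = 14/5, σ_2 = -26/5, σ_3 = 0.
On [2, 4], S'(x) = b_1 + 2c_1·(x - 2) + 3d_1·(x - 2)² with b_1 = Δ_1 - h_1(2σ_1 + σ_2)/6 = 43/15, c_1 = σ_1/2 = 7/5, d_1 = (σ_2 - σ_1)/(6h_1) = -2/3. So S'(2) = 43/15.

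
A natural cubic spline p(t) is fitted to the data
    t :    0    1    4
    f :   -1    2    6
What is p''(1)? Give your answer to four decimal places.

-1.2500

Write M_i for p''(x_i). With h_i = 1, 3 and divided differences Δ_i = 3, 4/3, the continuity of p' gives the tridiagonal system
  1·M_0 + 8·M_1 + 3·M_2 = 6(Δ_1 - Δ_0) = -10
Natural end conditions: M_0 = M_2 = 0.
Solving the tridiagonal system: M_0 = 0, M_1 = -5/4, M_2 = 0.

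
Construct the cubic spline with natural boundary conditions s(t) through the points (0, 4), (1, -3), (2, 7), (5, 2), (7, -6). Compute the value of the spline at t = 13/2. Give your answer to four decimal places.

-4.4060

Let m_i = s''(x_i). Step sizes h_i = 1, 1, 3, 2; slopes of the chords Δ_i = (y_(i+1) - y_i)/h_i = -7, 10, -5/3, -4.
  1·m_0 + 4·m_1 + 1·m_2 = 6(Δ_1 - Δ_0) = 102
  1·m_1 + 8·m_2 + 3·m_3 = 6(Δ_2 - Δ_1) = -70
  3·m_2 + 10·m_3 + 2·m_4 = 6(Δ_3 - Δ_2) = -14
Natural end conditions: m_0 = m_4 = 0.
Hence m_0 = 0, m_1 = 3950/137, m_2 = -1826/137, m_3 = 356/137, m_4 = 0.
On [5, 7], s(t) = 2 - 2356/411·(t - 5) + 178/137·(t - 5)² - 89/411·(t - 5)³.
With (t - 5) = 3/2: s(13/2) = -4829/1096.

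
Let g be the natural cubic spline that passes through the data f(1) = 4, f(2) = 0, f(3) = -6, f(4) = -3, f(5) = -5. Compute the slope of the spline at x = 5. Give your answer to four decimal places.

-4.0179

Let M_i = g''(x_i). Step sizes h_i = 1, 1, 1, 1; slopes of the chords Δ_i = (y_(i+1) - y_i)/h_i = -4, -6, 3, -2.
  1·M_0 + 4·M_1 + 1·M_2 = 6(Δ_1 - Δ_0) = -12
  1·M_1 + 4·M_2 + 1·M_3 = 6(Δ_2 - Δ_1) = 54
  1·M_2 + 4·M_3 + 1·M_4 = 6(Δ_3 - Δ_2) = -30
Natural end conditions: M_0 = M_4 = 0.
Hence M_0 = 0, M_1 = -213/28, M_2 = 129/7, M_3 = -339/28, M_4 = 0.
On [4, 5], g'(x) = b_3 + 2c_3·(x - 4) + 3d_3·(x - 4)² with b_3 = Δ_3 - h_3(2M_3 + M_4)/6 = 57/28, c_3 = M_3/2 = -339/56, d_3 = (M_4 - M_3)/(6h_3) = 113/56. So g'(5) = -225/56.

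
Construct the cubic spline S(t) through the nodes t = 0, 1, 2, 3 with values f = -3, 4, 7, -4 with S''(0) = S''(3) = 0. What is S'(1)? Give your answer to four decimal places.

With M_i denoting the second derivative at x_i, h_i = 1, 1, 1, and Δ_i = (y_(i+1) − y_i)/h_i = 7, 3, -11:
  1·M_0 + 4·M_1 + 1·M_2 = 6(Δ_1 - Δ_0) = -24
  1·M_1 + 4·M_2 + 1·M_3 = 6(Δ_2 - Δ_1) = -84
Natural end conditions: M_0 = M_3 = 0.
Solving the tridiagonal system: M_0 = 0, M_1 = -4/5, M_2 = -104/5, M_3 = 0.
On [1, 2], S'(t) = b_1 + 2c_1·(t - 1) + 3d_1·(t - 1)² with b_1 = Δ_1 - h_1(2M_1 + M_2)/6 = 101/15, c_1 = M_1/2 = -2/5, d_1 = (M_2 - M_1)/(6h_1) = -10/3. So S'(1) = 101/15.

6.7333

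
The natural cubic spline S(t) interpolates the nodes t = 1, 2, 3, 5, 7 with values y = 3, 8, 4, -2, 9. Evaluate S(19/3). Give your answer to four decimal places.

4.1376

With M_i denoting the second derivative at x_i, h_i = 1, 1, 2, 2, and Δ_i = (y_(i+1) − y_i)/h_i = 5, -4, -3, 11/2:
  1·M_0 + 4·M_1 + 1·M_2 = 6(Δ_1 - Δ_0) = -54
  1·M_1 + 6·M_2 + 2·M_3 = 6(Δ_2 - Δ_1) = 6
  2·M_2 + 8·M_3 + 2·M_4 = 6(Δ_3 - Δ_2) = 51
Natural end conditions: M_0 = M_4 = 0.
Hence M_0 = 0, M_1 = -387/28, M_2 = 9/7, M_3 = 339/56, M_4 = 0.
On [5, 7], S(t) = -2 + 41/28·(t - 5) + 339/112·(t - 5)² - 113/224·(t - 5)³.
With (t - 5) = 4/3: S(19/3) = 782/189.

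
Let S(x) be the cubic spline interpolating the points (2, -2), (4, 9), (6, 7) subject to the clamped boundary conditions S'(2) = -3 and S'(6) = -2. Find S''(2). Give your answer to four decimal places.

17.8750

Let σ_i = S''(x_i). Step sizes h_i = 2, 2; slopes of the chords Δ_i = (y_(i+1) - y_i)/h_i = 11/2, -1.
  2·σ_0 + 8·σ_1 + 2·σ_2 = 6(Δ_1 - Δ_0) = -39
Clamped end conditions give two more equations: 2h_0·σ_0 + h_0·σ_1 = 6(Δ_0 - S'(2)) = 51 and h_1·σ_1 + 2h_1·σ_2 = 6(S'(6) - Δ_1) = -6.
Hence σ_0 = 143/8, σ_1 = -41/4, σ_2 = 29/8.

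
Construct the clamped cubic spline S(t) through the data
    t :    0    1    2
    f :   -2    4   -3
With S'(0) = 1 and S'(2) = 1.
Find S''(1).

Put m_i = S'' at the i-th knot. Here h = (1, 1) and Δ = (6, -7), so the interior equations h_(i-1)·m_(i-1) + 2(h_(i-1)+h_i)·m_i + h_i·m_(i+1) = 6(Δ_i − Δ_(i-1)) read
  1·m_0 + 4·m_1 + 1·m_2 = 6(Δ_1 - Δ_0) = -78
Clamped end conditions give two more equations: 2h_0·m_0 + h_0·m_1 = 6(Δ_0 - S'(0)) = 30 and h_1·m_1 + 2h_1·m_2 = 6(S'(2) - Δ_1) = 48.
Hence m_0 = 69/2, m_1 = -39, m_2 = 87/2.

-39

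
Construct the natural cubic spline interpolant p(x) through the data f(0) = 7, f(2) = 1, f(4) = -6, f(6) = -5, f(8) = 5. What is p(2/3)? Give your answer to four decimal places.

Put M_i = p'' at the i-th knot. Here h = (2, 2, 2, 2) and Δ = (-3, -7/2, 1/2, 5), so the interior equations h_(i-1)·M_(i-1) + 2(h_(i-1)+h_i)·M_i + h_i·M_(i+1) = 6(Δ_i − Δ_(i-1)) read
  2·M_0 + 8·M_1 + 2·M_2 = 6(Δ_1 - Δ_0) = -3
  2·M_1 + 8·M_2 + 2·M_3 = 6(Δ_2 - Δ_1) = 24
  2·M_2 + 8·M_3 + 2·M_4 = 6(Δ_3 - Δ_2) = 27
Natural end conditions: M_0 = M_4 = 0.
Hence M_0 = 0, M_1 = -57/56, M_2 = 18/7, M_3 = 153/56, M_4 = 0.
On [0, 2], p(x) = 7 - 149/56·x + 0·x² - 19/224·x³.
With x = 2/3: p(2/3) = 983/189.

5.2011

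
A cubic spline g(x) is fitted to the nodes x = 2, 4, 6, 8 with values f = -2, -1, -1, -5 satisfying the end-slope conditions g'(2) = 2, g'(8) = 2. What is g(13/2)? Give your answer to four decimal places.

Let M_i = g''(x_i). Step sizes h_i = 2, 2, 2; slopes of the chords Δ_i = (y_(i+1) - y_i)/h_i = 1/2, 0, -2.
  2·M_0 + 8·M_1 + 2·M_2 = 6(Δ_1 - Δ_0) = -3
  2·M_1 + 8·M_2 + 2·M_3 = 6(Δ_2 - Δ_1) = -12
Clamped end conditions give two more equations: 2h_0·M_0 + h_0·M_1 = 6(Δ_0 - g'(2)) = -9 and h_2·M_2 + 2h_2·M_3 = 6(g'(8) - Δ_2) = 24.
Solving: M_0 = -29/10, M_1 = 13/10, M_2 = -19/5, M_3 = 79/10.
On [6, 8], g(x) = -1 - 21/10·(x - 6) - 19/10·(x - 6)² + 39/40·(x - 6)³.
With (x - 6) = 1/2: g(13/2) = -769/320.

-2.4031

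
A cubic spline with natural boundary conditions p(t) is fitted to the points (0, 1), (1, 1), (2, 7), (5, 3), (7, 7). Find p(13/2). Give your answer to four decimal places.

5.2838

Let m_i = p''(x_i). Step sizes h_i = 1, 1, 3, 2; slopes of the chords Δ_i = (y_(i+1) - y_i)/h_i = 0, 6, -4/3, 2.
  1·m_0 + 4·m_1 + 1·m_2 = 6(Δ_1 - Δ_0) = 36
  1·m_1 + 8·m_2 + 3·m_3 = 6(Δ_2 - Δ_1) = -44
  3·m_2 + 10·m_3 + 2·m_4 = 6(Δ_3 - Δ_2) = 20
Natural end conditions: m_0 = m_4 = 0.
Solving the tridiagonal system: m_0 = 0, m_1 = 1528/137, m_2 = -1180/137, m_3 = 628/137, m_4 = 0.
On [5, 7], p(t) = 3 - 434/411·(t - 5) + 314/137·(t - 5)² - 157/411·(t - 5)³.
With (t - 5) = 3/2: p(13/2) = 5791/1096.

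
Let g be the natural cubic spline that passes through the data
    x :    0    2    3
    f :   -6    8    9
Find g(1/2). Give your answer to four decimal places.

-1.5625

With M_i denoting the second derivative at x_i, h_i = 2, 1, and Δ_i = (y_(i+1) − y_i)/h_i = 7, 1:
  2·M_0 + 6·M_1 + 1·M_2 = 6(Δ_1 - Δ_0) = -36
Natural end conditions: M_0 = M_2 = 0.
Hence M_0 = 0, M_1 = -6, M_2 = 0.
On [0, 2], g(x) = -6 + 9·x + 0·x² - 1/2·x³.
With x = 1/2: g(1/2) = -25/16.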